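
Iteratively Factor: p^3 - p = (p + 1)*(p^2 - p) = p*(p + 1)*(p - 1)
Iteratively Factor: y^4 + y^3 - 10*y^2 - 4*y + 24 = (y + 2)*(y^3 - y^2 - 8*y + 12) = (y - 2)*(y + 2)*(y^2 + y - 6) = (y - 2)^2*(y + 2)*(y + 3)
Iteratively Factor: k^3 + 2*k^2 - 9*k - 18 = (k - 3)*(k^2 + 5*k + 6) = (k - 3)*(k + 3)*(k + 2)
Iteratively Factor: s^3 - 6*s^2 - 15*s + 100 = (s - 5)*(s^2 - s - 20) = (s - 5)^2*(s + 4)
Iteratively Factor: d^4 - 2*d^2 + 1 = (d - 1)*(d^3 + d^2 - d - 1) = (d - 1)^2*(d^2 + 2*d + 1) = (d - 1)^2*(d + 1)*(d + 1)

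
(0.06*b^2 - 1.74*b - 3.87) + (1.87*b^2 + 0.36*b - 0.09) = 1.93*b^2 - 1.38*b - 3.96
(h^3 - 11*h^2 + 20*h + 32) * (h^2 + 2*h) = h^5 - 9*h^4 - 2*h^3 + 72*h^2 + 64*h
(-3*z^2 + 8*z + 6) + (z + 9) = -3*z^2 + 9*z + 15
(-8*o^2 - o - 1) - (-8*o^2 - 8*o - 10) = 7*o + 9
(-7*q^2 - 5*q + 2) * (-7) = 49*q^2 + 35*q - 14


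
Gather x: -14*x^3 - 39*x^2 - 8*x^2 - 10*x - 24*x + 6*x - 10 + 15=-14*x^3 - 47*x^2 - 28*x + 5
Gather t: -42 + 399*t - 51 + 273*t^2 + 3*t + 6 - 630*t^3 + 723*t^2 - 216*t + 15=-630*t^3 + 996*t^2 + 186*t - 72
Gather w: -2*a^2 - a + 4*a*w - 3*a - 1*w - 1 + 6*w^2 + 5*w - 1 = -2*a^2 - 4*a + 6*w^2 + w*(4*a + 4) - 2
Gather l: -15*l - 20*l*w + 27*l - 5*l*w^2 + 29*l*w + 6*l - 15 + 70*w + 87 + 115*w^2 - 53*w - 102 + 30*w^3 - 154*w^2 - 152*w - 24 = l*(-5*w^2 + 9*w + 18) + 30*w^3 - 39*w^2 - 135*w - 54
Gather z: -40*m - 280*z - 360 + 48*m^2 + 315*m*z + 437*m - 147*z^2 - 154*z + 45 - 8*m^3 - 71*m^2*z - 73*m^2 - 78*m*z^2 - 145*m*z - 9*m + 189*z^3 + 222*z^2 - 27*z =-8*m^3 - 25*m^2 + 388*m + 189*z^3 + z^2*(75 - 78*m) + z*(-71*m^2 + 170*m - 461) - 315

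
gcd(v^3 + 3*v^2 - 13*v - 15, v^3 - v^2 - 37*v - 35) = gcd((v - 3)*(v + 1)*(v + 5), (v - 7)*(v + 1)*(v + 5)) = v^2 + 6*v + 5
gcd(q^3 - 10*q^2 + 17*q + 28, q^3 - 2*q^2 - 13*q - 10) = q + 1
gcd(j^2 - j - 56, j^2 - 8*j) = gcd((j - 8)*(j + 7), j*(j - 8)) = j - 8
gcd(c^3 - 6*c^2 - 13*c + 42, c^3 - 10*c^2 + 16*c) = c - 2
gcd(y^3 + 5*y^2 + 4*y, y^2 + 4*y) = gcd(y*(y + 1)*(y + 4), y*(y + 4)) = y^2 + 4*y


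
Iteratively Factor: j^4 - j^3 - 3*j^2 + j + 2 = (j - 1)*(j^3 - 3*j - 2) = (j - 1)*(j + 1)*(j^2 - j - 2) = (j - 2)*(j - 1)*(j + 1)*(j + 1)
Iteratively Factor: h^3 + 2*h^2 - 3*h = (h + 3)*(h^2 - h) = h*(h + 3)*(h - 1)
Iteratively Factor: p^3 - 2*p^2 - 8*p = (p - 4)*(p^2 + 2*p) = p*(p - 4)*(p + 2)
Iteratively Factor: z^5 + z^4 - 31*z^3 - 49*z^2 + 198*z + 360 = (z + 4)*(z^4 - 3*z^3 - 19*z^2 + 27*z + 90) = (z + 2)*(z + 4)*(z^3 - 5*z^2 - 9*z + 45) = (z - 3)*(z + 2)*(z + 4)*(z^2 - 2*z - 15) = (z - 5)*(z - 3)*(z + 2)*(z + 4)*(z + 3)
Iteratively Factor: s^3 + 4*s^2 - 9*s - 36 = (s + 3)*(s^2 + s - 12) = (s + 3)*(s + 4)*(s - 3)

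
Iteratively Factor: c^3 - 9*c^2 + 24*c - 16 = (c - 4)*(c^2 - 5*c + 4) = (c - 4)*(c - 1)*(c - 4)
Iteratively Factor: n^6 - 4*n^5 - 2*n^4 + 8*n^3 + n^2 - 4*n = (n)*(n^5 - 4*n^4 - 2*n^3 + 8*n^2 + n - 4) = n*(n + 1)*(n^4 - 5*n^3 + 3*n^2 + 5*n - 4) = n*(n - 1)*(n + 1)*(n^3 - 4*n^2 - n + 4) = n*(n - 4)*(n - 1)*(n + 1)*(n^2 - 1) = n*(n - 4)*(n - 1)*(n + 1)^2*(n - 1)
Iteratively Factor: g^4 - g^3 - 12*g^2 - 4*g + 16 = (g + 2)*(g^3 - 3*g^2 - 6*g + 8) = (g + 2)^2*(g^2 - 5*g + 4) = (g - 1)*(g + 2)^2*(g - 4)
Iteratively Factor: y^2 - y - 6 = (y + 2)*(y - 3)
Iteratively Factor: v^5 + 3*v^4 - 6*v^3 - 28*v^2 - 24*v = (v)*(v^4 + 3*v^3 - 6*v^2 - 28*v - 24) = v*(v + 2)*(v^3 + v^2 - 8*v - 12) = v*(v - 3)*(v + 2)*(v^2 + 4*v + 4) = v*(v - 3)*(v + 2)^2*(v + 2)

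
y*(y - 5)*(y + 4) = y^3 - y^2 - 20*y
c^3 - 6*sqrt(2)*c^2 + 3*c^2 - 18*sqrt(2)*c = c*(c + 3)*(c - 6*sqrt(2))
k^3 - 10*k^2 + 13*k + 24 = (k - 8)*(k - 3)*(k + 1)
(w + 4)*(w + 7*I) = w^2 + 4*w + 7*I*w + 28*I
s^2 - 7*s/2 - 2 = (s - 4)*(s + 1/2)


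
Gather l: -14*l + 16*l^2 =16*l^2 - 14*l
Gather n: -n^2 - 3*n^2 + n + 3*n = -4*n^2 + 4*n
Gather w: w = w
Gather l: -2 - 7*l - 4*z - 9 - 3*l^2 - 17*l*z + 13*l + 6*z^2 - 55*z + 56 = -3*l^2 + l*(6 - 17*z) + 6*z^2 - 59*z + 45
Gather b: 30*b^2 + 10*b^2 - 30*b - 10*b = 40*b^2 - 40*b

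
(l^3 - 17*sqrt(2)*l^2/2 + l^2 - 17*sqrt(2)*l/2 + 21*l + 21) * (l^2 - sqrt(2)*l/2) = l^5 - 9*sqrt(2)*l^4 + l^4 - 9*sqrt(2)*l^3 + 59*l^3/2 - 21*sqrt(2)*l^2/2 + 59*l^2/2 - 21*sqrt(2)*l/2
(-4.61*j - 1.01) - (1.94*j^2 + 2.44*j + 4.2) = -1.94*j^2 - 7.05*j - 5.21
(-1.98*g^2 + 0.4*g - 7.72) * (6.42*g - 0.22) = -12.7116*g^3 + 3.0036*g^2 - 49.6504*g + 1.6984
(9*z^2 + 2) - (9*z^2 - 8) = 10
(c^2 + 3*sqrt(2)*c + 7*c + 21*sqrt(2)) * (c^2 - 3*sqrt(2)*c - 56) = c^4 + 7*c^3 - 74*c^2 - 518*c - 168*sqrt(2)*c - 1176*sqrt(2)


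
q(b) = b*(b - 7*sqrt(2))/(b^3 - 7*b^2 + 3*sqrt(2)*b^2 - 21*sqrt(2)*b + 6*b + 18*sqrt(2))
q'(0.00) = -0.39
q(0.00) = 0.00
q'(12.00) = 0.01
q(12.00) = 0.02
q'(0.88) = -23.60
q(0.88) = -2.52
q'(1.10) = -33.97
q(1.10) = 3.70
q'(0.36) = -0.87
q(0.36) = -0.21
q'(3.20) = -0.03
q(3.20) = 0.47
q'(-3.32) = -1.33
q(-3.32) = 1.18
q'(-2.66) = -0.47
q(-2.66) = 0.67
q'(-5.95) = -0.39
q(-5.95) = -0.67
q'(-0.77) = -0.19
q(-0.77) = 0.20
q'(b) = b*(b - 7*sqrt(2))*(-3*b^2 - 6*sqrt(2)*b + 14*b - 6 + 21*sqrt(2))/(b^3 - 7*b^2 + 3*sqrt(2)*b^2 - 21*sqrt(2)*b + 6*b + 18*sqrt(2))^2 + b/(b^3 - 7*b^2 + 3*sqrt(2)*b^2 - 21*sqrt(2)*b + 6*b + 18*sqrt(2)) + (b - 7*sqrt(2))/(b^3 - 7*b^2 + 3*sqrt(2)*b^2 - 21*sqrt(2)*b + 6*b + 18*sqrt(2)) = (-b^4 + 14*sqrt(2)*b^3 - 70*sqrt(2)*b^2 + 48*b^2 + 36*sqrt(2)*b - 252)/(b^6 - 14*b^5 + 6*sqrt(2)*b^5 - 84*sqrt(2)*b^4 + 79*b^4 - 336*b^3 + 366*sqrt(2)*b^3 - 504*sqrt(2)*b^2 + 1134*b^2 - 1512*b + 216*sqrt(2)*b + 648)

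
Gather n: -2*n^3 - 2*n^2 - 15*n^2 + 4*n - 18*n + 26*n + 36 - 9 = -2*n^3 - 17*n^2 + 12*n + 27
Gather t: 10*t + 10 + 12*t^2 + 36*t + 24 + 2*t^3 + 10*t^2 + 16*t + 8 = 2*t^3 + 22*t^2 + 62*t + 42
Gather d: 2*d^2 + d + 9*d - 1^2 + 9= 2*d^2 + 10*d + 8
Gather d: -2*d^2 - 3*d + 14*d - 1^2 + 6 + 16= -2*d^2 + 11*d + 21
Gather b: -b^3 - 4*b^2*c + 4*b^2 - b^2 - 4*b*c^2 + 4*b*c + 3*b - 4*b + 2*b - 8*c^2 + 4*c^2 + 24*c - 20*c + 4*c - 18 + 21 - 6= -b^3 + b^2*(3 - 4*c) + b*(-4*c^2 + 4*c + 1) - 4*c^2 + 8*c - 3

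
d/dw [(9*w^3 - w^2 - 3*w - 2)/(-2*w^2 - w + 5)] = (-18*w^4 - 18*w^3 + 130*w^2 - 18*w - 17)/(4*w^4 + 4*w^3 - 19*w^2 - 10*w + 25)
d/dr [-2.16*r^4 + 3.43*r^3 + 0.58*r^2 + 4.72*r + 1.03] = -8.64*r^3 + 10.29*r^2 + 1.16*r + 4.72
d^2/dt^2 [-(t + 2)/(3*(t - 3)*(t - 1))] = 2*(-t^3 - 6*t^2 + 33*t - 38)/(3*(t^6 - 12*t^5 + 57*t^4 - 136*t^3 + 171*t^2 - 108*t + 27))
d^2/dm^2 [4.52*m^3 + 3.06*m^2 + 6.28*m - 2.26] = 27.12*m + 6.12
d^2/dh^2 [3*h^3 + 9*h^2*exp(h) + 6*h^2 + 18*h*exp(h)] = 9*h^2*exp(h) + 54*h*exp(h) + 18*h + 54*exp(h) + 12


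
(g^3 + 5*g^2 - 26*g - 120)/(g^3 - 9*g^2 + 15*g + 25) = (g^2 + 10*g + 24)/(g^2 - 4*g - 5)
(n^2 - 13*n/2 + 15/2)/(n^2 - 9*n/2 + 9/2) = (n - 5)/(n - 3)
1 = 1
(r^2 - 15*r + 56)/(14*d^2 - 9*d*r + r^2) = (r^2 - 15*r + 56)/(14*d^2 - 9*d*r + r^2)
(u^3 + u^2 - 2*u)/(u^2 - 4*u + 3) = u*(u + 2)/(u - 3)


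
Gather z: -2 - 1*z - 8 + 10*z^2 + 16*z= 10*z^2 + 15*z - 10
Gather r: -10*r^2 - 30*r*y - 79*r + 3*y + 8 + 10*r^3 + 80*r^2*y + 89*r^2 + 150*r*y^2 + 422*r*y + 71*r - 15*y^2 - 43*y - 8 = 10*r^3 + r^2*(80*y + 79) + r*(150*y^2 + 392*y - 8) - 15*y^2 - 40*y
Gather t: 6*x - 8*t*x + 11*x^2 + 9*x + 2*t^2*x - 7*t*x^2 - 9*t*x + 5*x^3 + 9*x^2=2*t^2*x + t*(-7*x^2 - 17*x) + 5*x^3 + 20*x^2 + 15*x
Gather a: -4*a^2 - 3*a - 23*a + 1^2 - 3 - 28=-4*a^2 - 26*a - 30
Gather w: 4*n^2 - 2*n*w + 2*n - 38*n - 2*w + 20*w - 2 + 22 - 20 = 4*n^2 - 36*n + w*(18 - 2*n)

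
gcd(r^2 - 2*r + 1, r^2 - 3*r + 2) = r - 1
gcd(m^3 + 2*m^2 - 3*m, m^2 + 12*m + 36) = 1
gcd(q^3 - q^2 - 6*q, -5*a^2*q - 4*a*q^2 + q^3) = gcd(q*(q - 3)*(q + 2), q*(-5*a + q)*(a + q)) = q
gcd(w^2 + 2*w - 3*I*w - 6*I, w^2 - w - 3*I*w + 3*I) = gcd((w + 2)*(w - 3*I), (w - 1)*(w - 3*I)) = w - 3*I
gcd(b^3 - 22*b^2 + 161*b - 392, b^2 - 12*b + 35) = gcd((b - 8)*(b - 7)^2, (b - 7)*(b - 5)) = b - 7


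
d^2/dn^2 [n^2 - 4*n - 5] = 2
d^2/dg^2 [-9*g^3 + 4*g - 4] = -54*g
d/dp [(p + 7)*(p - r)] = 2*p - r + 7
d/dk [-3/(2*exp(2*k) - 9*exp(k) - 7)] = (12*exp(k) - 27)*exp(k)/(-2*exp(2*k) + 9*exp(k) + 7)^2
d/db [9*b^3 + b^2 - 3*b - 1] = 27*b^2 + 2*b - 3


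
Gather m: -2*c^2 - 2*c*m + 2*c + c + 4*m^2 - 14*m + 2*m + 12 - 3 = -2*c^2 + 3*c + 4*m^2 + m*(-2*c - 12) + 9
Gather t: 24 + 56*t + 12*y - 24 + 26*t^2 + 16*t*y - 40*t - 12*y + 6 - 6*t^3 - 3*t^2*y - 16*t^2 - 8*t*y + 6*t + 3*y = -6*t^3 + t^2*(10 - 3*y) + t*(8*y + 22) + 3*y + 6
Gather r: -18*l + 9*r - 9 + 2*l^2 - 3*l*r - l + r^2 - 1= 2*l^2 - 19*l + r^2 + r*(9 - 3*l) - 10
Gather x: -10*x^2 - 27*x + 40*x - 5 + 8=-10*x^2 + 13*x + 3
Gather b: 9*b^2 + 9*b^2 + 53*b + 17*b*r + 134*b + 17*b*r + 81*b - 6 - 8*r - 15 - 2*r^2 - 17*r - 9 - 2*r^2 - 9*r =18*b^2 + b*(34*r + 268) - 4*r^2 - 34*r - 30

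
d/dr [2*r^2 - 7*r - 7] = 4*r - 7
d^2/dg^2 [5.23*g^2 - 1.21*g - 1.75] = 10.4600000000000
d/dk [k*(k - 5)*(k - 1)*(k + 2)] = 4*k^3 - 12*k^2 - 14*k + 10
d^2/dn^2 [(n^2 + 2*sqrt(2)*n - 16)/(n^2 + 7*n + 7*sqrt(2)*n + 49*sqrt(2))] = 2*(-5*sqrt(2)*n^3 - 7*n^3 - 147*sqrt(2)*n^2 - 48*n^2 - 924*n - 336*sqrt(2)*n - 2156*sqrt(2) + 1078)/(n^6 + 21*n^5 + 21*sqrt(2)*n^5 + 441*n^4 + 441*sqrt(2)*n^4 + 3773*sqrt(2)*n^3 + 6517*n^3 + 21609*sqrt(2)*n^2 + 43218*n^2 + 100842*n + 100842*sqrt(2)*n + 235298*sqrt(2))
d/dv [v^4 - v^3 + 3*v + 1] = 4*v^3 - 3*v^2 + 3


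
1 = 1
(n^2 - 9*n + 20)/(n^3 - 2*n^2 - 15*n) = (n - 4)/(n*(n + 3))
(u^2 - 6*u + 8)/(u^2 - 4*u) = (u - 2)/u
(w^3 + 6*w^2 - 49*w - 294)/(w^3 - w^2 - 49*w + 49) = (w + 6)/(w - 1)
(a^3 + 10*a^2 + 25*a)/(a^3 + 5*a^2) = (a + 5)/a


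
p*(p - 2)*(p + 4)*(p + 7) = p^4 + 9*p^3 + 6*p^2 - 56*p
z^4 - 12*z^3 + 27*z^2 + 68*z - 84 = (z - 7)*(z - 6)*(z - 1)*(z + 2)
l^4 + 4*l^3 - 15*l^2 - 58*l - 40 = (l - 4)*(l + 1)*(l + 2)*(l + 5)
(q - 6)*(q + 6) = q^2 - 36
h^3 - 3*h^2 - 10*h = h*(h - 5)*(h + 2)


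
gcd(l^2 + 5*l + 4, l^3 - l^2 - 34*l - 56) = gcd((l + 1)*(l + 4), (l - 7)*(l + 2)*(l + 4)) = l + 4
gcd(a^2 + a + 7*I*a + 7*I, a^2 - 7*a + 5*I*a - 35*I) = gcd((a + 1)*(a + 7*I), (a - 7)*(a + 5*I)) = 1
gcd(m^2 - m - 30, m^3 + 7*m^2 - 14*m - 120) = m + 5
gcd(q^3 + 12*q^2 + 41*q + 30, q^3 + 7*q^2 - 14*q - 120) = q^2 + 11*q + 30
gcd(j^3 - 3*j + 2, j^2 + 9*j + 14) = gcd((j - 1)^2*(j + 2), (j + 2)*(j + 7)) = j + 2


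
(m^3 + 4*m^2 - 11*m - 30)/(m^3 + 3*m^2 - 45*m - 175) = (m^2 - m - 6)/(m^2 - 2*m - 35)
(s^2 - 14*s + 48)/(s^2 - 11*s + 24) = (s - 6)/(s - 3)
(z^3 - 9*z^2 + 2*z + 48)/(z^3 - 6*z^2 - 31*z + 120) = (z + 2)/(z + 5)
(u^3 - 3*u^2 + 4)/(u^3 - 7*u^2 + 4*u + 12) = (u - 2)/(u - 6)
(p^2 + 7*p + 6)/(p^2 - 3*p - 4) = (p + 6)/(p - 4)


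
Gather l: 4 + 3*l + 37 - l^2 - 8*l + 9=-l^2 - 5*l + 50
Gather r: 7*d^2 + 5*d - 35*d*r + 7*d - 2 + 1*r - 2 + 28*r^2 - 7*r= 7*d^2 + 12*d + 28*r^2 + r*(-35*d - 6) - 4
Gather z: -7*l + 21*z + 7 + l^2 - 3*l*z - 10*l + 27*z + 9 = l^2 - 17*l + z*(48 - 3*l) + 16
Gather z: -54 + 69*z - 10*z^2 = -10*z^2 + 69*z - 54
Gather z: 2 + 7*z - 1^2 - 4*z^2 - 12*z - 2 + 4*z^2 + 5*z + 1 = 0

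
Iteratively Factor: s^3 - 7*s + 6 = (s + 3)*(s^2 - 3*s + 2) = (s - 1)*(s + 3)*(s - 2)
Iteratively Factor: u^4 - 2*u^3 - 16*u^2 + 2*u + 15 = (u - 1)*(u^3 - u^2 - 17*u - 15) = (u - 1)*(u + 3)*(u^2 - 4*u - 5) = (u - 5)*(u - 1)*(u + 3)*(u + 1)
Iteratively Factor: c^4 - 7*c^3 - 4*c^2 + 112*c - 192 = (c + 4)*(c^3 - 11*c^2 + 40*c - 48) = (c - 4)*(c + 4)*(c^2 - 7*c + 12) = (c - 4)^2*(c + 4)*(c - 3)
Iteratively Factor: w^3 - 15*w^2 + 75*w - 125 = (w - 5)*(w^2 - 10*w + 25) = (w - 5)^2*(w - 5)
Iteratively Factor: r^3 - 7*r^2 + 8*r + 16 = (r + 1)*(r^2 - 8*r + 16) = (r - 4)*(r + 1)*(r - 4)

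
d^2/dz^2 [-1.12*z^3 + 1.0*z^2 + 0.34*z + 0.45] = 2.0 - 6.72*z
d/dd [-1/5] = 0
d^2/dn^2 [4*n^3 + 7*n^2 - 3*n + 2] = 24*n + 14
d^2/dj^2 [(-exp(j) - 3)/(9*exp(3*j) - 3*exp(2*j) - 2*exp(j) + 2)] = (-324*exp(6*j) - 2106*exp(5*j) + 810*exp(4*j) + 240*exp(3*j) + 396*exp(2*j) - 88*exp(j) - 16)*exp(j)/(729*exp(9*j) - 729*exp(8*j) - 243*exp(7*j) + 783*exp(6*j) - 270*exp(5*j) - 198*exp(4*j) + 172*exp(3*j) - 12*exp(2*j) - 24*exp(j) + 8)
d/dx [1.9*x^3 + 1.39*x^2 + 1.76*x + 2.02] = 5.7*x^2 + 2.78*x + 1.76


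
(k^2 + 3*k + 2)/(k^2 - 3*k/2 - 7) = 2*(k + 1)/(2*k - 7)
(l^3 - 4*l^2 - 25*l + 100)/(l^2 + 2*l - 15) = (l^2 - 9*l + 20)/(l - 3)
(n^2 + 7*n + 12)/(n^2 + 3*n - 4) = (n + 3)/(n - 1)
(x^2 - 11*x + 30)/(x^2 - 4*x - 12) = (x - 5)/(x + 2)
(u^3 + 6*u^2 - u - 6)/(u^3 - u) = (u + 6)/u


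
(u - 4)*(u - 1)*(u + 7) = u^3 + 2*u^2 - 31*u + 28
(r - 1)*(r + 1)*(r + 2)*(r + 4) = r^4 + 6*r^3 + 7*r^2 - 6*r - 8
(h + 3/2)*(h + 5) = h^2 + 13*h/2 + 15/2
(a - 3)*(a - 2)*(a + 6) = a^3 + a^2 - 24*a + 36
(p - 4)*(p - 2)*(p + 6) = p^3 - 28*p + 48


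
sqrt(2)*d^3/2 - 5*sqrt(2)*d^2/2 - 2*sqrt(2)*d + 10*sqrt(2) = (d - 5)*(d - 2)*(sqrt(2)*d/2 + sqrt(2))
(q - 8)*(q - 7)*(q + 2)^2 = q^4 - 11*q^3 + 164*q + 224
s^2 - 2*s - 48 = (s - 8)*(s + 6)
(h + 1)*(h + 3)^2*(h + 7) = h^4 + 14*h^3 + 64*h^2 + 114*h + 63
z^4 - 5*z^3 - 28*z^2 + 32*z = z*(z - 8)*(z - 1)*(z + 4)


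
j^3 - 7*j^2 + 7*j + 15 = (j - 5)*(j - 3)*(j + 1)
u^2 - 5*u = u*(u - 5)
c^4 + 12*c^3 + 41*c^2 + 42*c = c*(c + 2)*(c + 3)*(c + 7)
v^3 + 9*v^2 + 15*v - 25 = (v - 1)*(v + 5)^2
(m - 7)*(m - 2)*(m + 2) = m^3 - 7*m^2 - 4*m + 28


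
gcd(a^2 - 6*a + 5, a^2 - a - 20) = a - 5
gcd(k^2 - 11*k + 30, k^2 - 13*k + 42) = k - 6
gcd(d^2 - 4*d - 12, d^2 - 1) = 1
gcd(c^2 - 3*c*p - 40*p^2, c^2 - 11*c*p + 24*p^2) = -c + 8*p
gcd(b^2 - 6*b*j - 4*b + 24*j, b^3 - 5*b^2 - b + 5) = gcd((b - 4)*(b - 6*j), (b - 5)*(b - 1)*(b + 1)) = 1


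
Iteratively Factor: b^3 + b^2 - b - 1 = (b + 1)*(b^2 - 1) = (b - 1)*(b + 1)*(b + 1)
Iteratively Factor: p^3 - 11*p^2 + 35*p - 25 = (p - 1)*(p^2 - 10*p + 25) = (p - 5)*(p - 1)*(p - 5)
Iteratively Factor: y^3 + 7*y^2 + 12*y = (y + 4)*(y^2 + 3*y) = (y + 3)*(y + 4)*(y)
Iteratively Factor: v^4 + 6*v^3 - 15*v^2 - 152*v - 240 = (v + 4)*(v^3 + 2*v^2 - 23*v - 60) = (v - 5)*(v + 4)*(v^2 + 7*v + 12) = (v - 5)*(v + 3)*(v + 4)*(v + 4)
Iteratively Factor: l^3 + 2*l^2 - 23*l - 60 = (l - 5)*(l^2 + 7*l + 12) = (l - 5)*(l + 4)*(l + 3)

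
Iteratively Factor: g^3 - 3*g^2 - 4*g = (g - 4)*(g^2 + g) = g*(g - 4)*(g + 1)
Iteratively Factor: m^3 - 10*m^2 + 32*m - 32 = (m - 2)*(m^2 - 8*m + 16) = (m - 4)*(m - 2)*(m - 4)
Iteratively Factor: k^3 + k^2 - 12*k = (k - 3)*(k^2 + 4*k) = (k - 3)*(k + 4)*(k)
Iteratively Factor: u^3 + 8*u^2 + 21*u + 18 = (u + 3)*(u^2 + 5*u + 6) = (u + 3)^2*(u + 2)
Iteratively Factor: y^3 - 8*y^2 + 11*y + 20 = (y - 5)*(y^2 - 3*y - 4) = (y - 5)*(y + 1)*(y - 4)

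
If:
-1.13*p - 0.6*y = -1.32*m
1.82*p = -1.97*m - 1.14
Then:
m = 0.235929566814303*y - 0.278319109862807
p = -0.255374311331965*y - 0.325116128335314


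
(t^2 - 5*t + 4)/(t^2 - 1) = (t - 4)/(t + 1)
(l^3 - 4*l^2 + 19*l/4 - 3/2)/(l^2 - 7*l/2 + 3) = l - 1/2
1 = 1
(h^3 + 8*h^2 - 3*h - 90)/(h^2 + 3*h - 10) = (h^2 + 3*h - 18)/(h - 2)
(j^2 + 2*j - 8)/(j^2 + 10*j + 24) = (j - 2)/(j + 6)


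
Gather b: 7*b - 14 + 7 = 7*b - 7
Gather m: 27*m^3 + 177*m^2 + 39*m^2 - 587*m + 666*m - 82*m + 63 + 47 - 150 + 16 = 27*m^3 + 216*m^2 - 3*m - 24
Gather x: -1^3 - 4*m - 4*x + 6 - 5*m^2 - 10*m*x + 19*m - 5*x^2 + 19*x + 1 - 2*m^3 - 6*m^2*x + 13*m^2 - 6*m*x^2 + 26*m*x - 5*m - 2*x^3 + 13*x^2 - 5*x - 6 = -2*m^3 + 8*m^2 + 10*m - 2*x^3 + x^2*(8 - 6*m) + x*(-6*m^2 + 16*m + 10)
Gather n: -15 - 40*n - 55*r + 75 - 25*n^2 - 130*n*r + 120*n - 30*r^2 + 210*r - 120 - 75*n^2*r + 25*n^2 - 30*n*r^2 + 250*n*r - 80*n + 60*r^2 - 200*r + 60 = -75*n^2*r + n*(-30*r^2 + 120*r) + 30*r^2 - 45*r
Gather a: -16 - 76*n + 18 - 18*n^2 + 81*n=-18*n^2 + 5*n + 2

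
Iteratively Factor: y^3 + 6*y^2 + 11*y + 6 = (y + 3)*(y^2 + 3*y + 2) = (y + 2)*(y + 3)*(y + 1)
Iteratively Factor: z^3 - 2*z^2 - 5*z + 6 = (z + 2)*(z^2 - 4*z + 3) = (z - 3)*(z + 2)*(z - 1)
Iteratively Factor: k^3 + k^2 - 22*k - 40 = (k + 4)*(k^2 - 3*k - 10) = (k - 5)*(k + 4)*(k + 2)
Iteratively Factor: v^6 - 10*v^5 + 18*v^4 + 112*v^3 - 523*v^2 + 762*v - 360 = (v - 5)*(v^5 - 5*v^4 - 7*v^3 + 77*v^2 - 138*v + 72) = (v - 5)*(v - 3)*(v^4 - 2*v^3 - 13*v^2 + 38*v - 24) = (v - 5)*(v - 3)*(v + 4)*(v^3 - 6*v^2 + 11*v - 6) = (v - 5)*(v - 3)*(v - 1)*(v + 4)*(v^2 - 5*v + 6) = (v - 5)*(v - 3)^2*(v - 1)*(v + 4)*(v - 2)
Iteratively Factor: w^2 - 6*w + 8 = (w - 4)*(w - 2)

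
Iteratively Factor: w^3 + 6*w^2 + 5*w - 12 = (w + 3)*(w^2 + 3*w - 4) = (w - 1)*(w + 3)*(w + 4)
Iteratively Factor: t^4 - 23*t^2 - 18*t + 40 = (t - 1)*(t^3 + t^2 - 22*t - 40) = (t - 1)*(t + 4)*(t^2 - 3*t - 10) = (t - 1)*(t + 2)*(t + 4)*(t - 5)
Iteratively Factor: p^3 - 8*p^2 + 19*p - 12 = (p - 1)*(p^2 - 7*p + 12) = (p - 3)*(p - 1)*(p - 4)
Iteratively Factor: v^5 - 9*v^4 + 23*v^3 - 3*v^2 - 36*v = (v + 1)*(v^4 - 10*v^3 + 33*v^2 - 36*v) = (v - 3)*(v + 1)*(v^3 - 7*v^2 + 12*v) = (v - 4)*(v - 3)*(v + 1)*(v^2 - 3*v) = v*(v - 4)*(v - 3)*(v + 1)*(v - 3)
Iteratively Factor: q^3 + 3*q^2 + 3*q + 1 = (q + 1)*(q^2 + 2*q + 1) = (q + 1)^2*(q + 1)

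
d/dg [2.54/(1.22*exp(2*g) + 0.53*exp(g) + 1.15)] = (-6.1976*exp(g) - 1.3462)*exp(g)/(1.22*exp(2*g) + 0.53*exp(g) + 1.15)^2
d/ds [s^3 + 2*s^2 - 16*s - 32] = 3*s^2 + 4*s - 16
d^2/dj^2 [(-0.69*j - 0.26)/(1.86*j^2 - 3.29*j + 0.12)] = (-(0.69*j + 0.26)*(3.72*j - 3.29)*(7.44*j - 6.58) + (7.7004*j - 3.573)*(1.86*j^2 - 3.29*j + 0.12))/(1.86*j^2 - 3.29*j + 0.12)^3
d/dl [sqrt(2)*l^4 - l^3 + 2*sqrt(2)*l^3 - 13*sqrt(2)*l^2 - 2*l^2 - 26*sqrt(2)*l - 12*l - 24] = 4*sqrt(2)*l^3 - 3*l^2 + 6*sqrt(2)*l^2 - 26*sqrt(2)*l - 4*l - 26*sqrt(2) - 12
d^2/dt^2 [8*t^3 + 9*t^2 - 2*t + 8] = 48*t + 18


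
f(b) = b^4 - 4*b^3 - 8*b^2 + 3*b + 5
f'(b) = 4*b^3 - 12*b^2 - 16*b + 3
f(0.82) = 0.33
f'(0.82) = -15.98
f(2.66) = -68.85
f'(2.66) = -49.18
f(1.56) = -19.05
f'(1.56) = -35.98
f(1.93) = -33.89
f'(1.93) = -43.82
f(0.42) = 4.58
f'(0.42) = -5.54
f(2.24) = -48.20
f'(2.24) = -48.09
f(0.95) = -1.98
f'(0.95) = -19.60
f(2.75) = -73.25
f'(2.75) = -48.56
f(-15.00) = 62285.00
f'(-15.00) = -15957.00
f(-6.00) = 1859.00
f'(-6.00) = -1197.00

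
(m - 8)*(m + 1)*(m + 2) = m^3 - 5*m^2 - 22*m - 16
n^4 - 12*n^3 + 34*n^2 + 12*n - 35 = (n - 7)*(n - 5)*(n - 1)*(n + 1)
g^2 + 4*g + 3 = (g + 1)*(g + 3)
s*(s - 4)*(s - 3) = s^3 - 7*s^2 + 12*s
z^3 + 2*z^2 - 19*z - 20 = (z - 4)*(z + 1)*(z + 5)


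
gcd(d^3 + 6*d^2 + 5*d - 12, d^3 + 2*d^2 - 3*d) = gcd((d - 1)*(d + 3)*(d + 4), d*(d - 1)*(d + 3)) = d^2 + 2*d - 3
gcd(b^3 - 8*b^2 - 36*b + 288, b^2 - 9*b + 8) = b - 8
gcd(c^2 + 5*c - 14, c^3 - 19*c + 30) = c - 2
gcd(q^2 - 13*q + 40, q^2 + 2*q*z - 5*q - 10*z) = q - 5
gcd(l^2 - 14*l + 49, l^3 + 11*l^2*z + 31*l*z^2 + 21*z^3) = 1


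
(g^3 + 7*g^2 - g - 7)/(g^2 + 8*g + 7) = g - 1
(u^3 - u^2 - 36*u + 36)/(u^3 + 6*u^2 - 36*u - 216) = (u - 1)/(u + 6)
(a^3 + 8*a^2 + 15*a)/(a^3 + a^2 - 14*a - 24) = a*(a + 5)/(a^2 - 2*a - 8)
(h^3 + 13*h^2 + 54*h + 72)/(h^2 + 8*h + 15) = (h^2 + 10*h + 24)/(h + 5)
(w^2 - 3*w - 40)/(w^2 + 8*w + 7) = (w^2 - 3*w - 40)/(w^2 + 8*w + 7)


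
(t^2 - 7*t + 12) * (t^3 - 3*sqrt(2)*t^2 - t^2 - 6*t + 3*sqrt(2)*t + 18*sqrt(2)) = t^5 - 8*t^4 - 3*sqrt(2)*t^4 + 13*t^3 + 24*sqrt(2)*t^3 - 39*sqrt(2)*t^2 + 30*t^2 - 90*sqrt(2)*t - 72*t + 216*sqrt(2)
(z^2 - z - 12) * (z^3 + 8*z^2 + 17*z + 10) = z^5 + 7*z^4 - 3*z^3 - 103*z^2 - 214*z - 120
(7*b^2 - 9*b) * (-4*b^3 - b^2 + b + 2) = -28*b^5 + 29*b^4 + 16*b^3 + 5*b^2 - 18*b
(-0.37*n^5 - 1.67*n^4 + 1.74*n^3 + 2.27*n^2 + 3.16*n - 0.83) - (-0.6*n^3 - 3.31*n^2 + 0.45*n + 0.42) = -0.37*n^5 - 1.67*n^4 + 2.34*n^3 + 5.58*n^2 + 2.71*n - 1.25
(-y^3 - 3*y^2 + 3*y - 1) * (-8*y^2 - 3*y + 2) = 8*y^5 + 27*y^4 - 17*y^3 - 7*y^2 + 9*y - 2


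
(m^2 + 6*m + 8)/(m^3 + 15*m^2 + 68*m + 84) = (m + 4)/(m^2 + 13*m + 42)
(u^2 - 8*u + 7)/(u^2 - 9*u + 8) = (u - 7)/(u - 8)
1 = 1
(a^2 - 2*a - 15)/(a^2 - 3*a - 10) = (a + 3)/(a + 2)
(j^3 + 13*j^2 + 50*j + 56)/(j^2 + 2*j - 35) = (j^2 + 6*j + 8)/(j - 5)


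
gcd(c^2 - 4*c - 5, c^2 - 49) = 1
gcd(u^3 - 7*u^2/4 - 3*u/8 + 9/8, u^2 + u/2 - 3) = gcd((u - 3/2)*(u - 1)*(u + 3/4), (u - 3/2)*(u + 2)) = u - 3/2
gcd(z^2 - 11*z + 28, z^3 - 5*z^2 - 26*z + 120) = z - 4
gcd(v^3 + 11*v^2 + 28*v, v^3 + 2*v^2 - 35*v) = v^2 + 7*v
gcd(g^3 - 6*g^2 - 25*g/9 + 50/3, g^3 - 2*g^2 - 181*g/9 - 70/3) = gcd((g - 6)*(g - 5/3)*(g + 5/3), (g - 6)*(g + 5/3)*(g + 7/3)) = g^2 - 13*g/3 - 10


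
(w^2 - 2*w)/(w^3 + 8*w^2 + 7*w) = (w - 2)/(w^2 + 8*w + 7)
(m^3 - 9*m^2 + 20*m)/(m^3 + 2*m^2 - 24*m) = (m - 5)/(m + 6)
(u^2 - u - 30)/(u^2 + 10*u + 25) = (u - 6)/(u + 5)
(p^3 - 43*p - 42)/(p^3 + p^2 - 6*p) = (p^3 - 43*p - 42)/(p*(p^2 + p - 6))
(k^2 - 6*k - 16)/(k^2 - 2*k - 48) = (k + 2)/(k + 6)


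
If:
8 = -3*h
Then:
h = -8/3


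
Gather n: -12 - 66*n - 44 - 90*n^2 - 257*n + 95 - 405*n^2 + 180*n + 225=-495*n^2 - 143*n + 264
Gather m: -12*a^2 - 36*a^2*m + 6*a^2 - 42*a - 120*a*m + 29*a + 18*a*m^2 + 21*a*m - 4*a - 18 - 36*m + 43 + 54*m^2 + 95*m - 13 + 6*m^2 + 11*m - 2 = -6*a^2 - 17*a + m^2*(18*a + 60) + m*(-36*a^2 - 99*a + 70) + 10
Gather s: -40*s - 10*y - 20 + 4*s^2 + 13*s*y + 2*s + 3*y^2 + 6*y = 4*s^2 + s*(13*y - 38) + 3*y^2 - 4*y - 20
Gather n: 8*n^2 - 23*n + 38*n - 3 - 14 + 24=8*n^2 + 15*n + 7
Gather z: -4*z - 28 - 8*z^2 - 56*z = -8*z^2 - 60*z - 28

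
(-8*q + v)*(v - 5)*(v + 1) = -8*q*v^2 + 32*q*v + 40*q + v^3 - 4*v^2 - 5*v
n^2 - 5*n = n*(n - 5)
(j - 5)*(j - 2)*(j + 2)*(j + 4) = j^4 - j^3 - 24*j^2 + 4*j + 80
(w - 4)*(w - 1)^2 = w^3 - 6*w^2 + 9*w - 4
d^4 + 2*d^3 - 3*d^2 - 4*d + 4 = (d - 1)^2*(d + 2)^2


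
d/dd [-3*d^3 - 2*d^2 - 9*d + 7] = -9*d^2 - 4*d - 9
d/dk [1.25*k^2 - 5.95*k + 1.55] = 2.5*k - 5.95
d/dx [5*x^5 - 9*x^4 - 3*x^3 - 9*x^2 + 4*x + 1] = 25*x^4 - 36*x^3 - 9*x^2 - 18*x + 4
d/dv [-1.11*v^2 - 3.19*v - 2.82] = -2.22*v - 3.19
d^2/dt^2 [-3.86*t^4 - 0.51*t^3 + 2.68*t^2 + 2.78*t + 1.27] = -46.32*t^2 - 3.06*t + 5.36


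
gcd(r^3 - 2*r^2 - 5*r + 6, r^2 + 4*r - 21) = r - 3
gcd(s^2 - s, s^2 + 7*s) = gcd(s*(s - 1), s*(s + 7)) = s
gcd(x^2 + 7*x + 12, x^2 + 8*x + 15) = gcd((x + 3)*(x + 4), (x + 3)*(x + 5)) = x + 3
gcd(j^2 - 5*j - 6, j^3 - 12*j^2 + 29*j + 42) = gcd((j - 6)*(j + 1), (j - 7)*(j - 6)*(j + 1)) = j^2 - 5*j - 6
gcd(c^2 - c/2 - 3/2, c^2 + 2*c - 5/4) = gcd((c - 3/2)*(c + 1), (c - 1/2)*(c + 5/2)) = 1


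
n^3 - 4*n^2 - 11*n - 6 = (n - 6)*(n + 1)^2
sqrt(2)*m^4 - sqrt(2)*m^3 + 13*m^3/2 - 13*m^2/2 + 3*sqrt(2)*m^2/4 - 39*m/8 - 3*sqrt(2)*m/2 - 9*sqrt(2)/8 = (m - 3/2)*(m + 1/2)*(m + 3*sqrt(2))*(sqrt(2)*m + 1/2)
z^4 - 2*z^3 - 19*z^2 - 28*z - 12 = (z - 6)*(z + 1)^2*(z + 2)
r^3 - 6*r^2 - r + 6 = (r - 6)*(r - 1)*(r + 1)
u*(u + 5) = u^2 + 5*u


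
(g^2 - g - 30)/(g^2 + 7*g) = (g^2 - g - 30)/(g*(g + 7))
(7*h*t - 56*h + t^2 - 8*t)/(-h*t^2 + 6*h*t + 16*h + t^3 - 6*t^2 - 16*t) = (7*h + t)/(-h*t - 2*h + t^2 + 2*t)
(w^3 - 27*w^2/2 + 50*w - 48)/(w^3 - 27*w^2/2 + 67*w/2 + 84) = (2*w^2 - 11*w + 12)/(2*w^2 - 11*w - 21)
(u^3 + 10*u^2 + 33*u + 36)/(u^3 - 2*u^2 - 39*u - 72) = (u + 4)/(u - 8)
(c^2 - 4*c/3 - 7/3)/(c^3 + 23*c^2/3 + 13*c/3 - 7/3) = (3*c - 7)/(3*c^2 + 20*c - 7)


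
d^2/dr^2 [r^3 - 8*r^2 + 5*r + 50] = 6*r - 16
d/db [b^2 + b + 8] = 2*b + 1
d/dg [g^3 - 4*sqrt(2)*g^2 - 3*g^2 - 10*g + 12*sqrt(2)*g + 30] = 3*g^2 - 8*sqrt(2)*g - 6*g - 10 + 12*sqrt(2)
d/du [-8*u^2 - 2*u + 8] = -16*u - 2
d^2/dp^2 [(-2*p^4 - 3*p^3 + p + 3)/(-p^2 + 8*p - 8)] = 2*(2*p^6 - 48*p^5 + 432*p^4 - 857*p^3 + 183*p^2 + 672*p - 232)/(p^6 - 24*p^5 + 216*p^4 - 896*p^3 + 1728*p^2 - 1536*p + 512)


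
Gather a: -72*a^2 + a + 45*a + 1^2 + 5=-72*a^2 + 46*a + 6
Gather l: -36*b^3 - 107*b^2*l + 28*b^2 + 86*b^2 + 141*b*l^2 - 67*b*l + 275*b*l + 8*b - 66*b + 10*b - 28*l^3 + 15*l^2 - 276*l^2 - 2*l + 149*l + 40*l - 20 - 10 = -36*b^3 + 114*b^2 - 48*b - 28*l^3 + l^2*(141*b - 261) + l*(-107*b^2 + 208*b + 187) - 30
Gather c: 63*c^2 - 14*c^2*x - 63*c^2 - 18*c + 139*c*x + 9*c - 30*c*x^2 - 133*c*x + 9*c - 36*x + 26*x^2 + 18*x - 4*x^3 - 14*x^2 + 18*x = -14*c^2*x + c*(-30*x^2 + 6*x) - 4*x^3 + 12*x^2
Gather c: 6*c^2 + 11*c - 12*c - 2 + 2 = 6*c^2 - c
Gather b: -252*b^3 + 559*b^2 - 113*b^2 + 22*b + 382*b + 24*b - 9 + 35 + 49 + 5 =-252*b^3 + 446*b^2 + 428*b + 80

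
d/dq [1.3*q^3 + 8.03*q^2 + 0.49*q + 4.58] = 3.9*q^2 + 16.06*q + 0.49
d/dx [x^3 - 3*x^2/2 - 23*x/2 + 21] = 3*x^2 - 3*x - 23/2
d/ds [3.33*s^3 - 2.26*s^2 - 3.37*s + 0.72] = 9.99*s^2 - 4.52*s - 3.37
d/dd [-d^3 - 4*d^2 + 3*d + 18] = -3*d^2 - 8*d + 3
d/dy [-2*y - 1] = -2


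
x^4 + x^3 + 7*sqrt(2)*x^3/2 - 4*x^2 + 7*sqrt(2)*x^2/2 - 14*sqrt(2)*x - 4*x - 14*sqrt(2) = (x - 2)*(x + 1)*(x + 2)*(x + 7*sqrt(2)/2)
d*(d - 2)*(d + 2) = d^3 - 4*d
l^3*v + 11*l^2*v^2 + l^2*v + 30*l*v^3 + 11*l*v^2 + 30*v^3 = (l + 5*v)*(l + 6*v)*(l*v + v)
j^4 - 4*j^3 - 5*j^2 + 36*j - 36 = (j - 3)*(j - 2)^2*(j + 3)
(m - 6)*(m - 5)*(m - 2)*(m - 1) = m^4 - 14*m^3 + 65*m^2 - 112*m + 60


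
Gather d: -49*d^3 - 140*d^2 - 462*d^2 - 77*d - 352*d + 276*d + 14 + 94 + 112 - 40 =-49*d^3 - 602*d^2 - 153*d + 180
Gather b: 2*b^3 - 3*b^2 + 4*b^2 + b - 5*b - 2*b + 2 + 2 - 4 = 2*b^3 + b^2 - 6*b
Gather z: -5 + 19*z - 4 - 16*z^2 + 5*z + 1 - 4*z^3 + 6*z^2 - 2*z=-4*z^3 - 10*z^2 + 22*z - 8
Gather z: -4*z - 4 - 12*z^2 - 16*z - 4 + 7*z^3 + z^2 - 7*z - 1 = 7*z^3 - 11*z^2 - 27*z - 9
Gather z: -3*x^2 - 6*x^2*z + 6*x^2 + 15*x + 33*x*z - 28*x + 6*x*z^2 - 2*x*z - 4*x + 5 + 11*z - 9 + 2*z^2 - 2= 3*x^2 - 17*x + z^2*(6*x + 2) + z*(-6*x^2 + 31*x + 11) - 6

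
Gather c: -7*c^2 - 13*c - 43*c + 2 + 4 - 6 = -7*c^2 - 56*c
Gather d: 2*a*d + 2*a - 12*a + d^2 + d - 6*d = -10*a + d^2 + d*(2*a - 5)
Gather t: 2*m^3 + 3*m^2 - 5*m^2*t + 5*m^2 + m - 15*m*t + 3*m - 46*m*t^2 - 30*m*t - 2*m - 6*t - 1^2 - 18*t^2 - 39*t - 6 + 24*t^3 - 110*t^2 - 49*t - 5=2*m^3 + 8*m^2 + 2*m + 24*t^3 + t^2*(-46*m - 128) + t*(-5*m^2 - 45*m - 94) - 12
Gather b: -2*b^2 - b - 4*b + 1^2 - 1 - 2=-2*b^2 - 5*b - 2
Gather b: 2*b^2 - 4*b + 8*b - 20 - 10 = 2*b^2 + 4*b - 30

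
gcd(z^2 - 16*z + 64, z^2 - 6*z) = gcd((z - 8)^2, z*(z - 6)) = 1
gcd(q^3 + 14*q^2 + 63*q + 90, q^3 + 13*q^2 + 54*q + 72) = q^2 + 9*q + 18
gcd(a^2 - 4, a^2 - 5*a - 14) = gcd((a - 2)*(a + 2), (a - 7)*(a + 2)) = a + 2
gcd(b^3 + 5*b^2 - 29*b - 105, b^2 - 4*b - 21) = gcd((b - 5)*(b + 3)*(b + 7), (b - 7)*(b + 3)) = b + 3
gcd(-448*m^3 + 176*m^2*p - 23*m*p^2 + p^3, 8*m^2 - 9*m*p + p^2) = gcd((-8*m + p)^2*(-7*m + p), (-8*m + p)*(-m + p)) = -8*m + p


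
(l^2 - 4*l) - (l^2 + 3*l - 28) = 28 - 7*l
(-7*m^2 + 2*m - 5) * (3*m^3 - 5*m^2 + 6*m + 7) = -21*m^5 + 41*m^4 - 67*m^3 - 12*m^2 - 16*m - 35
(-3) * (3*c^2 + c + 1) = -9*c^2 - 3*c - 3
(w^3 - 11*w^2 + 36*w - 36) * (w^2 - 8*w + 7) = w^5 - 19*w^4 + 131*w^3 - 401*w^2 + 540*w - 252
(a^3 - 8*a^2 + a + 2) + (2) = a^3 - 8*a^2 + a + 4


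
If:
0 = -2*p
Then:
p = 0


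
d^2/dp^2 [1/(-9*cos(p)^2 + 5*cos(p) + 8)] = (-324*sin(p)^4 + 475*sin(p)^2 - 515*cos(p)/4 + 135*cos(3*p)/4 + 43)/(9*sin(p)^2 + 5*cos(p) - 1)^3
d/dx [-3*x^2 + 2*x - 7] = 2 - 6*x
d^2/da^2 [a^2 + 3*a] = 2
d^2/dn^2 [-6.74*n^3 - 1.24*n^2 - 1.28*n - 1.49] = -40.44*n - 2.48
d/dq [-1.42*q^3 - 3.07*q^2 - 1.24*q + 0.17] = -4.26*q^2 - 6.14*q - 1.24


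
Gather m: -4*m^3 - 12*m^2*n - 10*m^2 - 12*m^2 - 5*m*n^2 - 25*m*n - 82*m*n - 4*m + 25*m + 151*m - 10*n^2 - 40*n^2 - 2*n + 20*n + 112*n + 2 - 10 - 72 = -4*m^3 + m^2*(-12*n - 22) + m*(-5*n^2 - 107*n + 172) - 50*n^2 + 130*n - 80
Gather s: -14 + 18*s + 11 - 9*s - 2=9*s - 5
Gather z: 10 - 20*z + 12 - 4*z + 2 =24 - 24*z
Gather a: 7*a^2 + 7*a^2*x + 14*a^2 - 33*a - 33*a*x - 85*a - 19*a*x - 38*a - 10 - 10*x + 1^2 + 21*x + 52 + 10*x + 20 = a^2*(7*x + 21) + a*(-52*x - 156) + 21*x + 63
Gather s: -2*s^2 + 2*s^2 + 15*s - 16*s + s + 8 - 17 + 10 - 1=0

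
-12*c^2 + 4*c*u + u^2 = (-2*c + u)*(6*c + u)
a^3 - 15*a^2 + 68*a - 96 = (a - 8)*(a - 4)*(a - 3)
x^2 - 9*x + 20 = (x - 5)*(x - 4)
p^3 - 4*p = p*(p - 2)*(p + 2)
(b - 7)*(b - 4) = b^2 - 11*b + 28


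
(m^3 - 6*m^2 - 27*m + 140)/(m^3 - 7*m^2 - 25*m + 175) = (m - 4)/(m - 5)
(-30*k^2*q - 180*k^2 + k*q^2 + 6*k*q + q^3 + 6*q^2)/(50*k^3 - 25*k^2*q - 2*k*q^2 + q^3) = (6*k*q + 36*k + q^2 + 6*q)/(-10*k^2 + 3*k*q + q^2)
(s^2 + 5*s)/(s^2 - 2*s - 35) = s/(s - 7)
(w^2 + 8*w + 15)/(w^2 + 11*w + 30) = (w + 3)/(w + 6)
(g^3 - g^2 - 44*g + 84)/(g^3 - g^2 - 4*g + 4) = (g^2 + g - 42)/(g^2 + g - 2)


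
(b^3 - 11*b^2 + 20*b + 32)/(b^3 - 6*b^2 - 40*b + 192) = (b + 1)/(b + 6)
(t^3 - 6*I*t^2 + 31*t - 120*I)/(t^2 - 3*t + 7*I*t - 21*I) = (t^3 - 6*I*t^2 + 31*t - 120*I)/(t^2 + t*(-3 + 7*I) - 21*I)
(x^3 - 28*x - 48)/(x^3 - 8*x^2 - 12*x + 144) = (x + 2)/(x - 6)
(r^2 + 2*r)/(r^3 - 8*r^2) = (r + 2)/(r*(r - 8))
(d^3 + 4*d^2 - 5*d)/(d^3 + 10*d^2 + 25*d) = (d - 1)/(d + 5)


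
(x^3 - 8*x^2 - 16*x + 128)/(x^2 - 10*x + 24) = (x^2 - 4*x - 32)/(x - 6)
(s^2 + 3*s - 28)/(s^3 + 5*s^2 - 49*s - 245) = (s - 4)/(s^2 - 2*s - 35)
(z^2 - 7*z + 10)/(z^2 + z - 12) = (z^2 - 7*z + 10)/(z^2 + z - 12)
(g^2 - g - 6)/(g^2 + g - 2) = (g - 3)/(g - 1)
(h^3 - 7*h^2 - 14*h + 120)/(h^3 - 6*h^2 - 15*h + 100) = (h - 6)/(h - 5)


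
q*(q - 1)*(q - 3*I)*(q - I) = q^4 - q^3 - 4*I*q^3 - 3*q^2 + 4*I*q^2 + 3*q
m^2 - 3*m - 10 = (m - 5)*(m + 2)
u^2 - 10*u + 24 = (u - 6)*(u - 4)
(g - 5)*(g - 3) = g^2 - 8*g + 15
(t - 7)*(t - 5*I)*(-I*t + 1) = -I*t^3 - 4*t^2 + 7*I*t^2 + 28*t - 5*I*t + 35*I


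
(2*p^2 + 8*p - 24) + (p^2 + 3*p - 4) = 3*p^2 + 11*p - 28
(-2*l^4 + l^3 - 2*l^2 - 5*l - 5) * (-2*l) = 4*l^5 - 2*l^4 + 4*l^3 + 10*l^2 + 10*l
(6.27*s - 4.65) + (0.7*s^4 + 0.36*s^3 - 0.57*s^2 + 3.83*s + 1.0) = 0.7*s^4 + 0.36*s^3 - 0.57*s^2 + 10.1*s - 3.65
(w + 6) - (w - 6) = 12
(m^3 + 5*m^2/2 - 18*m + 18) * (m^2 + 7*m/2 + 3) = m^5 + 6*m^4 - 25*m^3/4 - 75*m^2/2 + 9*m + 54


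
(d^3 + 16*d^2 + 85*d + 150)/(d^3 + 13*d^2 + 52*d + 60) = (d + 5)/(d + 2)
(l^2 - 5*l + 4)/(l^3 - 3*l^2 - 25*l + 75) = (l^2 - 5*l + 4)/(l^3 - 3*l^2 - 25*l + 75)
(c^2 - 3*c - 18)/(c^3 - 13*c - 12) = (c - 6)/(c^2 - 3*c - 4)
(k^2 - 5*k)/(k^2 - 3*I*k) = (k - 5)/(k - 3*I)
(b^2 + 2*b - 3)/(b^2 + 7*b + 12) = (b - 1)/(b + 4)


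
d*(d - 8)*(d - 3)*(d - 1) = d^4 - 12*d^3 + 35*d^2 - 24*d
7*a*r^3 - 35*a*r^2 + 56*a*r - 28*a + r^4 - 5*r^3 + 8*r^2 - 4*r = (7*a + r)*(r - 2)^2*(r - 1)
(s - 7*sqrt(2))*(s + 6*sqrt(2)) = s^2 - sqrt(2)*s - 84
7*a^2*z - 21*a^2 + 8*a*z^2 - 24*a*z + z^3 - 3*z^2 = (a + z)*(7*a + z)*(z - 3)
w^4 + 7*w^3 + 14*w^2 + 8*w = w*(w + 1)*(w + 2)*(w + 4)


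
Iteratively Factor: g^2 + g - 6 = (g + 3)*(g - 2)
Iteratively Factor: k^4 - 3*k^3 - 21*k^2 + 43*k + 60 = (k - 3)*(k^3 - 21*k - 20) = (k - 3)*(k + 4)*(k^2 - 4*k - 5) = (k - 3)*(k + 1)*(k + 4)*(k - 5)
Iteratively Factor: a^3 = (a)*(a^2) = a^2*(a)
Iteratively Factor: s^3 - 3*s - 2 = (s - 2)*(s^2 + 2*s + 1) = (s - 2)*(s + 1)*(s + 1)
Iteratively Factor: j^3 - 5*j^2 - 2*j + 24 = (j - 3)*(j^2 - 2*j - 8) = (j - 3)*(j + 2)*(j - 4)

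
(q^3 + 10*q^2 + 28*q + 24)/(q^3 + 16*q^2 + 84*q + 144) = (q^2 + 4*q + 4)/(q^2 + 10*q + 24)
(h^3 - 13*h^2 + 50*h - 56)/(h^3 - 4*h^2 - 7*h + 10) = (h^3 - 13*h^2 + 50*h - 56)/(h^3 - 4*h^2 - 7*h + 10)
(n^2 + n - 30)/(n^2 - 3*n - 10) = (n + 6)/(n + 2)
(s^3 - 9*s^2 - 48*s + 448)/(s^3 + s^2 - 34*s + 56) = (s^2 - 16*s + 64)/(s^2 - 6*s + 8)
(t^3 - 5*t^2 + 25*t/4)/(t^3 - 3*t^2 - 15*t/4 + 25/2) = t/(t + 2)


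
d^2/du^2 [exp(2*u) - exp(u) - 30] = (4*exp(u) - 1)*exp(u)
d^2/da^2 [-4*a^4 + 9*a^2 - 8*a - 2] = 18 - 48*a^2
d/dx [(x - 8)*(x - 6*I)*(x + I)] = 3*x^2 + x*(-16 - 10*I) + 6 + 40*I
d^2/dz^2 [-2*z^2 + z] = -4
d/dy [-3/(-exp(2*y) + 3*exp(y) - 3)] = (9 - 6*exp(y))*exp(y)/(exp(2*y) - 3*exp(y) + 3)^2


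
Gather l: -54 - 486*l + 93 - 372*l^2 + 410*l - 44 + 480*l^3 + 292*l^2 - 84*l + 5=480*l^3 - 80*l^2 - 160*l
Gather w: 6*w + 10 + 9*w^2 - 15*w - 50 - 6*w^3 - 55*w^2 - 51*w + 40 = -6*w^3 - 46*w^2 - 60*w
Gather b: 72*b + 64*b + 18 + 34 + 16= 136*b + 68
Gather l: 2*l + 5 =2*l + 5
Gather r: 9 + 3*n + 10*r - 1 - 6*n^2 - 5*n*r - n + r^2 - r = -6*n^2 + 2*n + r^2 + r*(9 - 5*n) + 8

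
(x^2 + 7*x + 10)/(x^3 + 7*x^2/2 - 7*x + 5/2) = 2*(x + 2)/(2*x^2 - 3*x + 1)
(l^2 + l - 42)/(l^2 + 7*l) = (l - 6)/l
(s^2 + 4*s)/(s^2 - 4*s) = (s + 4)/(s - 4)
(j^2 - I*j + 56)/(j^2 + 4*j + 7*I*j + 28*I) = (j - 8*I)/(j + 4)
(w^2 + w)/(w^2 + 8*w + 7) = w/(w + 7)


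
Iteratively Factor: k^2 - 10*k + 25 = (k - 5)*(k - 5)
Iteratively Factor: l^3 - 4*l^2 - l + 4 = (l - 1)*(l^2 - 3*l - 4) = (l - 4)*(l - 1)*(l + 1)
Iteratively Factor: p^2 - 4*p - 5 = (p + 1)*(p - 5)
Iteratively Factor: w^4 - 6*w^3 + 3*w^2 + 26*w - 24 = (w - 4)*(w^3 - 2*w^2 - 5*w + 6) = (w - 4)*(w - 3)*(w^2 + w - 2) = (w - 4)*(w - 3)*(w + 2)*(w - 1)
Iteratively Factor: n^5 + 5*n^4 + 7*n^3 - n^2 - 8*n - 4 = (n + 1)*(n^4 + 4*n^3 + 3*n^2 - 4*n - 4) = (n + 1)*(n + 2)*(n^3 + 2*n^2 - n - 2) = (n + 1)^2*(n + 2)*(n^2 + n - 2) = (n + 1)^2*(n + 2)^2*(n - 1)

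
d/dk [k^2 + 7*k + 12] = 2*k + 7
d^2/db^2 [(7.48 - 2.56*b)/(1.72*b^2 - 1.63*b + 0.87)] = (-(2.56*b - 7.48)*(3.44*b - 1.63)*(6.88*b - 3.26) + (26.4192*b - 34.0768)*(1.72*b^2 - 1.63*b + 0.87))/(1.72*b^2 - 1.63*b + 0.87)^3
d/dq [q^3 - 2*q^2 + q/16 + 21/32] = 3*q^2 - 4*q + 1/16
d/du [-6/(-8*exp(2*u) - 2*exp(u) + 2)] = (-24*exp(u) - 3)*exp(u)/(4*exp(2*u) + exp(u) - 1)^2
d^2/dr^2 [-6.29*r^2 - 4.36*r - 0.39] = -12.5800000000000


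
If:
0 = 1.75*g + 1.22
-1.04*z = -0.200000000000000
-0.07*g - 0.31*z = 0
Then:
No Solution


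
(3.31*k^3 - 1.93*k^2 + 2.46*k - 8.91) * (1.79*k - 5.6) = 5.9249*k^4 - 21.9907*k^3 + 15.2114*k^2 - 29.7249*k + 49.896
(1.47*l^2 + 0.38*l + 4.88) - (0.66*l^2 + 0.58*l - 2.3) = 0.81*l^2 - 0.2*l + 7.18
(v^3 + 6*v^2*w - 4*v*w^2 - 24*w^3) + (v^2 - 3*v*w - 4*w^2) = v^3 + 6*v^2*w + v^2 - 4*v*w^2 - 3*v*w - 24*w^3 - 4*w^2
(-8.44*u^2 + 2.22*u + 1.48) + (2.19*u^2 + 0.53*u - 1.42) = -6.25*u^2 + 2.75*u + 0.0600000000000001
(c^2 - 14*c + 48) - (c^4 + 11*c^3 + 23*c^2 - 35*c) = -c^4 - 11*c^3 - 22*c^2 + 21*c + 48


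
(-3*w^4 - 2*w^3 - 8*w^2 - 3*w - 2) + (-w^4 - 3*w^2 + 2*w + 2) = -4*w^4 - 2*w^3 - 11*w^2 - w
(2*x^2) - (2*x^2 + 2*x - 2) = 2 - 2*x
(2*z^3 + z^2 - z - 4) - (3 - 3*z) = 2*z^3 + z^2 + 2*z - 7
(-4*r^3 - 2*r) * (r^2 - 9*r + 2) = -4*r^5 + 36*r^4 - 10*r^3 + 18*r^2 - 4*r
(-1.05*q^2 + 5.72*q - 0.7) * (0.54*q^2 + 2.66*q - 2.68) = -0.567*q^4 + 0.2958*q^3 + 17.6512*q^2 - 17.1916*q + 1.876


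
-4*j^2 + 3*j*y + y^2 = (-j + y)*(4*j + y)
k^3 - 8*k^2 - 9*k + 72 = (k - 8)*(k - 3)*(k + 3)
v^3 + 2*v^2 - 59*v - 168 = (v - 8)*(v + 3)*(v + 7)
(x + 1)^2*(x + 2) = x^3 + 4*x^2 + 5*x + 2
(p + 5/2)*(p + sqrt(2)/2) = p^2 + sqrt(2)*p/2 + 5*p/2 + 5*sqrt(2)/4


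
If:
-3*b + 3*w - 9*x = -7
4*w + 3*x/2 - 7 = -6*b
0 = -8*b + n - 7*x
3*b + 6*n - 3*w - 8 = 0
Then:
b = -1051/636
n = 607/159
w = 703/212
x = 129/53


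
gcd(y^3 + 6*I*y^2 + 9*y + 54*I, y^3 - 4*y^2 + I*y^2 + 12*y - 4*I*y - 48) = y - 3*I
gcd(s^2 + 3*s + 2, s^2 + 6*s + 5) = s + 1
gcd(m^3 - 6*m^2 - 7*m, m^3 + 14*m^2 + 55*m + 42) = m + 1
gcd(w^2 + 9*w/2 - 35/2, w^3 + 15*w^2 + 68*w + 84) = w + 7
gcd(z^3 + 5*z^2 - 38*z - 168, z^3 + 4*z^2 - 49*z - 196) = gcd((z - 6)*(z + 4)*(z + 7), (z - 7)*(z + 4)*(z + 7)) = z^2 + 11*z + 28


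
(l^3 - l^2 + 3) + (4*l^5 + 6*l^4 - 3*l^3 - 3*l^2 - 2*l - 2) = 4*l^5 + 6*l^4 - 2*l^3 - 4*l^2 - 2*l + 1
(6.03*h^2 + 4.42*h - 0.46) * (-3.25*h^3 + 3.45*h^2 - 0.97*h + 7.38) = -19.5975*h^5 + 6.4385*h^4 + 10.8949*h^3 + 38.627*h^2 + 33.0658*h - 3.3948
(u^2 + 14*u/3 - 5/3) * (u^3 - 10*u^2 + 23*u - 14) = u^5 - 16*u^4/3 - 76*u^3/3 + 110*u^2 - 311*u/3 + 70/3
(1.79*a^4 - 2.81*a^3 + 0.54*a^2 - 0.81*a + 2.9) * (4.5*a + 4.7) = 8.055*a^5 - 4.232*a^4 - 10.777*a^3 - 1.107*a^2 + 9.243*a + 13.63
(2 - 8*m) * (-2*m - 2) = 16*m^2 + 12*m - 4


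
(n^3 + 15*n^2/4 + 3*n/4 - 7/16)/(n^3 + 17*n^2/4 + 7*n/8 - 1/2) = (n + 7/2)/(n + 4)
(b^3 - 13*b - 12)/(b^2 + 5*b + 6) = (b^2 - 3*b - 4)/(b + 2)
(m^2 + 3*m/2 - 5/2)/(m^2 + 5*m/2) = (m - 1)/m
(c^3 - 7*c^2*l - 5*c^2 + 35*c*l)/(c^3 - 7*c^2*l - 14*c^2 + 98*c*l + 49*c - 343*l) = c*(c - 5)/(c^2 - 14*c + 49)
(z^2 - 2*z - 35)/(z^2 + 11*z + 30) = (z - 7)/(z + 6)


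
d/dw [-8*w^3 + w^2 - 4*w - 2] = -24*w^2 + 2*w - 4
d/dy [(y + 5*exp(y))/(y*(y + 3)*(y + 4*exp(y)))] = (y*(y + 3)*(y + 4*exp(y))*(5*exp(y) + 1) - y*(y + 3)*(y + 5*exp(y))*(4*exp(y) + 1) - y*(y + 4*exp(y))*(y + 5*exp(y)) - (y + 3)*(y + 4*exp(y))*(y + 5*exp(y)))/(y^2*(y + 3)^2*(y + 4*exp(y))^2)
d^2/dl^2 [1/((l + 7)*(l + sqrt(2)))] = 2*((l + 7)^2 + (l + 7)*(l + sqrt(2)) + (l + sqrt(2))^2)/((l + 7)^3*(l + sqrt(2))^3)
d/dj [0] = 0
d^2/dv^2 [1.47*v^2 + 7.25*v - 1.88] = 2.94000000000000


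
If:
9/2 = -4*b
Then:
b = -9/8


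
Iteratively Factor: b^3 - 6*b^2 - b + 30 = (b - 5)*(b^2 - b - 6) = (b - 5)*(b - 3)*(b + 2)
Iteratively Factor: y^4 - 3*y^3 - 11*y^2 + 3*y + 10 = (y - 1)*(y^3 - 2*y^2 - 13*y - 10) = (y - 1)*(y + 2)*(y^2 - 4*y - 5) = (y - 1)*(y + 1)*(y + 2)*(y - 5)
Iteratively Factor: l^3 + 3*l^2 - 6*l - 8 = (l + 4)*(l^2 - l - 2) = (l - 2)*(l + 4)*(l + 1)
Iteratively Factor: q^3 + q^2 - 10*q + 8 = (q - 2)*(q^2 + 3*q - 4) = (q - 2)*(q + 4)*(q - 1)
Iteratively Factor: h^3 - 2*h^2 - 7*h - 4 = (h + 1)*(h^2 - 3*h - 4) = (h - 4)*(h + 1)*(h + 1)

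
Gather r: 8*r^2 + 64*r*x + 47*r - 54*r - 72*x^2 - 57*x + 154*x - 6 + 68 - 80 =8*r^2 + r*(64*x - 7) - 72*x^2 + 97*x - 18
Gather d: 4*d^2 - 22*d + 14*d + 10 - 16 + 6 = 4*d^2 - 8*d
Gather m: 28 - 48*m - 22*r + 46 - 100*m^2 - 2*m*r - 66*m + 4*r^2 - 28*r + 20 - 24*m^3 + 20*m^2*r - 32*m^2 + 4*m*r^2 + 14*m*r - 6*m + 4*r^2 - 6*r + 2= -24*m^3 + m^2*(20*r - 132) + m*(4*r^2 + 12*r - 120) + 8*r^2 - 56*r + 96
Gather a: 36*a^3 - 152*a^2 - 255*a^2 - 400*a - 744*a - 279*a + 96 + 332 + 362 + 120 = 36*a^3 - 407*a^2 - 1423*a + 910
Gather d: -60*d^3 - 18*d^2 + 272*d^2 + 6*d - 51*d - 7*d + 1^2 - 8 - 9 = -60*d^3 + 254*d^2 - 52*d - 16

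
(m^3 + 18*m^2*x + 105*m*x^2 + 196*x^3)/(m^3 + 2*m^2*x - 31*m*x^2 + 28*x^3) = (m^2 + 11*m*x + 28*x^2)/(m^2 - 5*m*x + 4*x^2)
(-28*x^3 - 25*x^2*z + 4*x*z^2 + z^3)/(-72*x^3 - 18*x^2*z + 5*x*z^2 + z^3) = (7*x^2 + 8*x*z + z^2)/(18*x^2 + 9*x*z + z^2)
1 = 1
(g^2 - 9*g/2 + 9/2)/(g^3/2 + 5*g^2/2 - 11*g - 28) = (2*g^2 - 9*g + 9)/(g^3 + 5*g^2 - 22*g - 56)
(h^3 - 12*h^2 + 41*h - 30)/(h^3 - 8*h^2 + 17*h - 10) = (h - 6)/(h - 2)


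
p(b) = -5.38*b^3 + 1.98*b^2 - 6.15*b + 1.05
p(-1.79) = 49.26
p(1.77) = -33.47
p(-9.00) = 4138.80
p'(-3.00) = -163.29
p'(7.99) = -1004.89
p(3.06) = -153.38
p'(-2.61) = -126.43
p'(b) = -16.14*b^2 + 3.96*b - 6.15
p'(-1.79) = -64.95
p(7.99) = -2665.93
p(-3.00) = 182.58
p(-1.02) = 15.09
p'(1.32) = -29.05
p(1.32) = -15.99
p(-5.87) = 1193.54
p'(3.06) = -145.16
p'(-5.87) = -585.53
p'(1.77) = -49.71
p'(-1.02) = -26.98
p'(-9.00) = -1349.13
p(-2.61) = 126.24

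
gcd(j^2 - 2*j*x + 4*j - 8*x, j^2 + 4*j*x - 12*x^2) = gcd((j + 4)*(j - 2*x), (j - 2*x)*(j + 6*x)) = -j + 2*x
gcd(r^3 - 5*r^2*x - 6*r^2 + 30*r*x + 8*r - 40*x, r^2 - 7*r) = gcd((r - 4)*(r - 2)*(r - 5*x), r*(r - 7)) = 1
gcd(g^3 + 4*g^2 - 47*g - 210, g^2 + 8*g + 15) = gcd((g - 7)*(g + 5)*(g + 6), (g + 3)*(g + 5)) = g + 5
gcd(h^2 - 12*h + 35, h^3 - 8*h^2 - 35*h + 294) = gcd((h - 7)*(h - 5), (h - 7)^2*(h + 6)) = h - 7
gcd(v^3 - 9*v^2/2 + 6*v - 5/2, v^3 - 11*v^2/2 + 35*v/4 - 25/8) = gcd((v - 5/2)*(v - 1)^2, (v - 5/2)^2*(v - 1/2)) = v - 5/2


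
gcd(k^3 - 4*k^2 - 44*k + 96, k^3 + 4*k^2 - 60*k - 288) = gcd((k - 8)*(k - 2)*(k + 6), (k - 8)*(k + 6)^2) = k^2 - 2*k - 48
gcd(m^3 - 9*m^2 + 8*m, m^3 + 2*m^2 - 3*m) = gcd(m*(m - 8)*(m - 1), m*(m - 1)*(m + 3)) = m^2 - m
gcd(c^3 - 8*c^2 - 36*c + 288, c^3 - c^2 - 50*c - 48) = c^2 - 2*c - 48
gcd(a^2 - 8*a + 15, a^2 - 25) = a - 5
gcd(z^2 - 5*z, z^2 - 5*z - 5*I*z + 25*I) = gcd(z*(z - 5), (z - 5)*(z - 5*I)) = z - 5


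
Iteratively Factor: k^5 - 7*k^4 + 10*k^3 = (k - 2)*(k^4 - 5*k^3) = (k - 5)*(k - 2)*(k^3) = k*(k - 5)*(k - 2)*(k^2) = k^2*(k - 5)*(k - 2)*(k)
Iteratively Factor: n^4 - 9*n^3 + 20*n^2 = (n - 5)*(n^3 - 4*n^2) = (n - 5)*(n - 4)*(n^2) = n*(n - 5)*(n - 4)*(n)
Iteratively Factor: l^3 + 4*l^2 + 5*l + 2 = (l + 1)*(l^2 + 3*l + 2) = (l + 1)^2*(l + 2)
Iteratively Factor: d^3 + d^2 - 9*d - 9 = (d - 3)*(d^2 + 4*d + 3) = (d - 3)*(d + 1)*(d + 3)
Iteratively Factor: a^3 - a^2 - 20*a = (a)*(a^2 - a - 20) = a*(a + 4)*(a - 5)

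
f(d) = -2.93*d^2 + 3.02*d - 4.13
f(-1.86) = -19.88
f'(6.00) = -32.14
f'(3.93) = -20.01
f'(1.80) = -7.53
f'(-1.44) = 11.46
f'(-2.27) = 16.32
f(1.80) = -8.19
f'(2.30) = -10.46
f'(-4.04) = 26.69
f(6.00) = -91.49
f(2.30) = -12.68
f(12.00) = -389.81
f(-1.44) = -14.55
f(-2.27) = -26.08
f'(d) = 3.02 - 5.86*d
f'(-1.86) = 13.92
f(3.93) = -37.51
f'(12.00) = -67.30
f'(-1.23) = 10.23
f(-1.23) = -12.28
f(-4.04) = -64.15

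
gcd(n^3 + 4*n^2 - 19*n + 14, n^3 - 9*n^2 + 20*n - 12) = n^2 - 3*n + 2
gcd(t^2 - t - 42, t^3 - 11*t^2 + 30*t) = 1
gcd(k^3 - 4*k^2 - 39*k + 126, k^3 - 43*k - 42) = k^2 - k - 42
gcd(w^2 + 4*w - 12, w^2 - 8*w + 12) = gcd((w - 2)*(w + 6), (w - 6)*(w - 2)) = w - 2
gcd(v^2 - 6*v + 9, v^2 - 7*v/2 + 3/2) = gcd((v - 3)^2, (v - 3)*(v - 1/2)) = v - 3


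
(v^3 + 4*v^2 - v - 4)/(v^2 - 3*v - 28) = (v^2 - 1)/(v - 7)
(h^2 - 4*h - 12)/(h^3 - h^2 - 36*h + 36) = (h + 2)/(h^2 + 5*h - 6)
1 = 1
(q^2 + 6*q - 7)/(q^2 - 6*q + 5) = (q + 7)/(q - 5)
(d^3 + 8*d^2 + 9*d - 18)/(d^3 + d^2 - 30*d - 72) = (d^2 + 5*d - 6)/(d^2 - 2*d - 24)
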